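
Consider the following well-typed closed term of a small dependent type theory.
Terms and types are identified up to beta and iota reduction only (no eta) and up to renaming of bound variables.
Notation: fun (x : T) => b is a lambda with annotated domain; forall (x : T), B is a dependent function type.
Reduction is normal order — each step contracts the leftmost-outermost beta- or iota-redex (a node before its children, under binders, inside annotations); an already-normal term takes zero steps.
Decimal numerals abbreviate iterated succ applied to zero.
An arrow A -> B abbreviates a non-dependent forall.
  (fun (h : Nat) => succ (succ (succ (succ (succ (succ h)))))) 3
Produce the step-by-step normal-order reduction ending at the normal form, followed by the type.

normal-order reduction sequence:
  (fun (h : Nat) => succ (succ (succ (succ (succ (succ h)))))) 3
  ~> 9
type:
  Nat


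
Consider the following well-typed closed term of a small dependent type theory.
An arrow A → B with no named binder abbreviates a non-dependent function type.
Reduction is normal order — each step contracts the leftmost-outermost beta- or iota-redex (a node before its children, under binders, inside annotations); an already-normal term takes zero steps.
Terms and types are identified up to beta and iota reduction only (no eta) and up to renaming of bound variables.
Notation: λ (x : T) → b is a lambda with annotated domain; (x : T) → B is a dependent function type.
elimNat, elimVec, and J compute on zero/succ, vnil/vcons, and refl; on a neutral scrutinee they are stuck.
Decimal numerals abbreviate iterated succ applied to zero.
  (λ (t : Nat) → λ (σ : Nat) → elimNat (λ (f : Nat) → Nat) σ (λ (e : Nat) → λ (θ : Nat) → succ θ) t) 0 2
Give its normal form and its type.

reduced normal form:
  2
the term's type:
  Nat
observation: reduction starts at a beta-redex, and 3 normal-order steps reach the normal form.


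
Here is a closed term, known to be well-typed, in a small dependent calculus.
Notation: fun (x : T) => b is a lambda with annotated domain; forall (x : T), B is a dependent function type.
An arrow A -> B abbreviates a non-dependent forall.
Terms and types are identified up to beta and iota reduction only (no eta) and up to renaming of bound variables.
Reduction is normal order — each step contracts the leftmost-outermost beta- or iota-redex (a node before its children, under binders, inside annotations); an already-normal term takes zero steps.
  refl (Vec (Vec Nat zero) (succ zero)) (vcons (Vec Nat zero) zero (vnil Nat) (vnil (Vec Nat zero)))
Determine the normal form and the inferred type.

resulting normal form:
  refl (Vec (Vec Nat zero) (succ zero)) (vcons (Vec Nat zero) zero (vnil Nat) (vnil (Vec Nat zero)))
inferred type:
  Eq (Vec (Vec Nat zero) (succ zero)) (vcons (Vec Nat zero) zero (vnil Nat) (vnil (Vec Nat zero))) (vcons (Vec Nat zero) zero (vnil Nat) (vnil (Vec Nat zero)))


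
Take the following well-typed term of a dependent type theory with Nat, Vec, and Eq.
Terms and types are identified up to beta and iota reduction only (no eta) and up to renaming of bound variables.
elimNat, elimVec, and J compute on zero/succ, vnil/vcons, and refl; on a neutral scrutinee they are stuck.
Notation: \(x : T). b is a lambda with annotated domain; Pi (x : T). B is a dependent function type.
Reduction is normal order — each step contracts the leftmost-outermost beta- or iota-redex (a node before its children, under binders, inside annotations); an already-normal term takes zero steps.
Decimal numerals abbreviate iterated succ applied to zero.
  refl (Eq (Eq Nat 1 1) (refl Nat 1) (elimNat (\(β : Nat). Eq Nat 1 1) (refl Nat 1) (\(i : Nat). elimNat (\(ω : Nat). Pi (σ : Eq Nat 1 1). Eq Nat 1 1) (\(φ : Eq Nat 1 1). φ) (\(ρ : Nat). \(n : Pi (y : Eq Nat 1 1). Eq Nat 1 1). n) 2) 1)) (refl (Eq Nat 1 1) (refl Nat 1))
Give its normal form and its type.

resulting normal form:
  refl (Eq (Eq Nat 1 1) (refl Nat 1) (refl Nat 1)) (refl (Eq Nat 1 1) (refl Nat 1))
the term's type:
  Eq (Eq (Eq Nat 1 1) (refl Nat 1) (refl Nat 1)) (refl (Eq Nat 1 1) (refl Nat 1)) (refl (Eq Nat 1 1) (refl Nat 1))


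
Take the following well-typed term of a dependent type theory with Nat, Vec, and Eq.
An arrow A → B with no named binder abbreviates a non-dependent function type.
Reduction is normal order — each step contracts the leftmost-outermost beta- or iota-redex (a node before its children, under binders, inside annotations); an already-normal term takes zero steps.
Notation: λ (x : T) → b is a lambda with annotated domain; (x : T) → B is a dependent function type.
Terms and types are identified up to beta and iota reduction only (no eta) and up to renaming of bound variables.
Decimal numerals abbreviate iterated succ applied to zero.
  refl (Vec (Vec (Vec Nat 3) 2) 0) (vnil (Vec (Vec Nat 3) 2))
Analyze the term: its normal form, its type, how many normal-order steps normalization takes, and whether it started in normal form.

reduced normal form:
  refl (Vec (Vec (Vec Nat 3) 2) 0) (vnil (Vec (Vec Nat 3) 2))
type:
  Eq (Vec (Vec (Vec Nat 3) 2) 0) (vnil (Vec (Vec Nat 3) 2)) (vnil (Vec (Vec Nat 3) 2))
reduction steps (normal order): 0
already normal: yes


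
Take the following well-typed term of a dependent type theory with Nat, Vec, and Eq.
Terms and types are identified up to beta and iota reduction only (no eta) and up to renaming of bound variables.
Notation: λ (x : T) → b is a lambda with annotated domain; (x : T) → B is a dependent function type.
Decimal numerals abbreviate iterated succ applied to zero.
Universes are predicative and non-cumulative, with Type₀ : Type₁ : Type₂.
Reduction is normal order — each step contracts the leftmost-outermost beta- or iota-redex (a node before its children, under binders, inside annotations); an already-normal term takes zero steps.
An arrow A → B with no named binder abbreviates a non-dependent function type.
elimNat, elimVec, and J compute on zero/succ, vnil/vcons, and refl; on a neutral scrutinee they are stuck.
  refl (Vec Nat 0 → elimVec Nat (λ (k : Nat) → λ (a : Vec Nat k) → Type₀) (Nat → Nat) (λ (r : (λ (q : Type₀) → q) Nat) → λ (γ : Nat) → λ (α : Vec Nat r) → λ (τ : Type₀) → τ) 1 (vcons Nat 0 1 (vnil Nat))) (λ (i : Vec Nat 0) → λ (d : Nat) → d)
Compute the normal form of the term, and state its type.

normal form:
  refl (Vec Nat 0 → Nat → Nat) (λ (k : Vec Nat 0) → λ (a : Nat) → a)
the term's type:
  Eq (Vec Nat 0 → Nat → Nat) (λ (k : Vec Nat 0) → λ (a : Nat) → a) (λ (r : Vec Nat 0) → λ (q : Nat) → q)
observation: normalization takes exactly 6 steps under the normal-order strategy.


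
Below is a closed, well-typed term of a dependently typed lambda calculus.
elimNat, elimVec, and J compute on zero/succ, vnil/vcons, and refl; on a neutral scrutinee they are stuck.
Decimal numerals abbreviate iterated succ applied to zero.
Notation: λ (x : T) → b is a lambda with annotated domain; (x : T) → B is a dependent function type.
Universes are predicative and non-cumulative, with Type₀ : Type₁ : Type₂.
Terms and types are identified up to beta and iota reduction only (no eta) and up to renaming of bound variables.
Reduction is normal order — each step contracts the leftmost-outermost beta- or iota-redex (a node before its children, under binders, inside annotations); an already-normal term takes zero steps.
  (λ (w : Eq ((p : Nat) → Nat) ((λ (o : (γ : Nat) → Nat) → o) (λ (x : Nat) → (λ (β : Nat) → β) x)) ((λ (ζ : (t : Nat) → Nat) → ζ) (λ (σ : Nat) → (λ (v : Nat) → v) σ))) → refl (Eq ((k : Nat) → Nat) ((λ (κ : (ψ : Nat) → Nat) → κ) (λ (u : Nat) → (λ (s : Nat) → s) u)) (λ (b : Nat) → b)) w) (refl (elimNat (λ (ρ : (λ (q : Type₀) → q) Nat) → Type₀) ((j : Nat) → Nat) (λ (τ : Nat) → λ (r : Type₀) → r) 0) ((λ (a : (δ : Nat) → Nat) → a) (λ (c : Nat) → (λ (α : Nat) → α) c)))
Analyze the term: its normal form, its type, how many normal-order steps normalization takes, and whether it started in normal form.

resulting normal form:
  refl (Eq ((w : Nat) → Nat) (λ (p : Nat) → p) (λ (o : Nat) → o)) (refl ((γ : Nat) → Nat) (λ (x : Nat) → x))
the term's type:
  Eq (Eq ((w : Nat) → Nat) (λ (p : Nat) → p) (λ (o : Nat) → o)) (refl ((γ : Nat) → Nat) (λ (x : Nat) → x)) (refl ((β : Nat) → Nat) (λ (ζ : Nat) → ζ))
steps to reach normal form (normal order): 6
started in normal form: no
first contracted redex: a beta-redex


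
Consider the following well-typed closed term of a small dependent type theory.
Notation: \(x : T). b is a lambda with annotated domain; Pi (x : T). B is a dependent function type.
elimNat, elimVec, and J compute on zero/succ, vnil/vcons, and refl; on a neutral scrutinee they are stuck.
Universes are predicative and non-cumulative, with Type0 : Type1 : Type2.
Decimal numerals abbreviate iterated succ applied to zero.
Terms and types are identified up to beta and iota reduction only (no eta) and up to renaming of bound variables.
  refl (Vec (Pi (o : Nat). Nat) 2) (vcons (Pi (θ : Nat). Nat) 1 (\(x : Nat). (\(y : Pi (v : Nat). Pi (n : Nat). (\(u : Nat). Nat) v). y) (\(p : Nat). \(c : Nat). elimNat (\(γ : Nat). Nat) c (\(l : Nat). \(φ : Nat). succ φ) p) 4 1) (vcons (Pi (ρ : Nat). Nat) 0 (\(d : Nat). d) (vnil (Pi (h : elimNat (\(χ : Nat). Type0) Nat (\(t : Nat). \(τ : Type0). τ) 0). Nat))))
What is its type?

the term's type:
  Eq (Vec (Pi (o : Nat). Nat) 2) (vcons (Pi (θ : Nat). Nat) 1 (\(x : Nat). 5) (vcons (Pi (y : Nat). Nat) 0 (\(v : Nat). v) (vnil (Pi (n : Nat). Nat)))) (vcons (Pi (u : Nat). Nat) 1 (\(p : Nat). 5) (vcons (Pi (c : Nat). Nat) 0 (\(γ : Nat). γ) (vnil (Pi (l : Nat). Nat))))


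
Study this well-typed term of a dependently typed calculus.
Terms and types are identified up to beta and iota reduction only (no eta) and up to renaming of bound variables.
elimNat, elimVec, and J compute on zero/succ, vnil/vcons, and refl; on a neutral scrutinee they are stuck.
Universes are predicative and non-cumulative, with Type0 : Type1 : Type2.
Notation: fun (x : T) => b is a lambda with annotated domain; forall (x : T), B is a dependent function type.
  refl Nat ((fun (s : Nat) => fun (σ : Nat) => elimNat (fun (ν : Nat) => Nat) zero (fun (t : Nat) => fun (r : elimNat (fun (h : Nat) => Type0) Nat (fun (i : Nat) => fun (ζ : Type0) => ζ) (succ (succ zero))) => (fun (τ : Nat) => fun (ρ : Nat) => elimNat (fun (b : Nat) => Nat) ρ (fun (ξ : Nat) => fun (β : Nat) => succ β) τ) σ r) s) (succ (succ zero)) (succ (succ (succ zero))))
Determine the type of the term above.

type:
  Eq Nat (succ (succ (succ (succ (succ (succ zero)))))) (succ (succ (succ (succ (succ (succ zero))))))


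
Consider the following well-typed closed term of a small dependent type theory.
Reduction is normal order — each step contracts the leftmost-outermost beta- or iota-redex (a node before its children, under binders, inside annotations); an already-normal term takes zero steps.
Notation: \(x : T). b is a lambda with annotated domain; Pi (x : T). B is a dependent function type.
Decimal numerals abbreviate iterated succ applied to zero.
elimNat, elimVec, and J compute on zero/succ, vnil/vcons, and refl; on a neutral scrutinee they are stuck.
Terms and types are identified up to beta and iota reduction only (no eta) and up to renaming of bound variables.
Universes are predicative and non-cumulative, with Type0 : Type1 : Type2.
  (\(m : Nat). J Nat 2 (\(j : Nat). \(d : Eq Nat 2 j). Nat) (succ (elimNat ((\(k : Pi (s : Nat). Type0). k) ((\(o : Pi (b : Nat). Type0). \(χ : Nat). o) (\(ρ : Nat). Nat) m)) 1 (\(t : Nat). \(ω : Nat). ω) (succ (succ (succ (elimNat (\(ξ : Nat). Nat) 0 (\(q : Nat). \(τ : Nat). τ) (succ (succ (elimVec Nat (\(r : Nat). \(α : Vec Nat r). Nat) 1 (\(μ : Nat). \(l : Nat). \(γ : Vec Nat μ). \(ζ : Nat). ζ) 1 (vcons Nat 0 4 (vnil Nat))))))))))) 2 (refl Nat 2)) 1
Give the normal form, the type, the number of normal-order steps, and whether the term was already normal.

reduced normal form:
  2
type:
  Nat
reduction steps (normal order): 31
term was already normal: no
first redex: a beta-redex


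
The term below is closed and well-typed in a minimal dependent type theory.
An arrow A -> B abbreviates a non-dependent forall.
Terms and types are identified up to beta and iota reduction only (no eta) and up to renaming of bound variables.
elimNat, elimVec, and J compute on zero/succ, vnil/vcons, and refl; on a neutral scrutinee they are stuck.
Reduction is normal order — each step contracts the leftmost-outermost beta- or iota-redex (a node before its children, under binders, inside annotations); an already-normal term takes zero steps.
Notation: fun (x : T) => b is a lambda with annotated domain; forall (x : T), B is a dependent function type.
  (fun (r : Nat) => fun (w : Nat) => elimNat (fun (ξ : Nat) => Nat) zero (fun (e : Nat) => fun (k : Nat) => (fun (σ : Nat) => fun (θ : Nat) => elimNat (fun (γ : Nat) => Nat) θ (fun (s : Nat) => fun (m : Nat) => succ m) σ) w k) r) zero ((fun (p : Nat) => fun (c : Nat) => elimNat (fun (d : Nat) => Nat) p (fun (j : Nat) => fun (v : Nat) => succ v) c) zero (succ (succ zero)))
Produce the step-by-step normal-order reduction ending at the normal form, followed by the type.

reduction (normal order):
  (fun (r : Nat) => fun (w : Nat) => elimNat (fun (ξ : Nat) => Nat) zero (fun (e : Nat) => fun (k : Nat) => (fun (σ : Nat) => fun (θ : Nat) => elimNat (fun (γ : Nat) => Nat) θ (fun (s : Nat) => fun (m : Nat) => succ m) σ) w k) r) zero ((fun (p : Nat) => fun (c : Nat) => elimNat (fun (d : Nat) => Nat) p (fun (j : Nat) => fun (v : Nat) => succ v) c) zero (succ (succ zero)))
  ~> (fun (r : Nat) => elimNat (fun (w : Nat) => Nat) zero (fun (ξ : Nat) => fun (e : Nat) => (fun (k : Nat) => fun (σ : Nat) => elimNat (fun (θ : Nat) => Nat) σ (fun (γ : Nat) => fun (s : Nat) => succ s) k) r e) zero) ((fun (m : Nat) => fun (p : Nat) => elimNat (fun (c : Nat) => Nat) m (fun (d : Nat) => fun (j : Nat) => succ j) p) zero (succ (succ zero)))
  ~> elimNat (fun (r : Nat) => Nat) zero (fun (w : Nat) => fun (ξ : Nat) => (fun (e : Nat) => fun (k : Nat) => elimNat (fun (σ : Nat) => Nat) k (fun (θ : Nat) => fun (γ : Nat) => succ γ) e) ((fun (s : Nat) => fun (m : Nat) => elimNat (fun (p : Nat) => Nat) s (fun (c : Nat) => fun (d : Nat) => succ d) m) zero (succ (succ zero))) ξ) zero
  ~> zero
type:
  Nat


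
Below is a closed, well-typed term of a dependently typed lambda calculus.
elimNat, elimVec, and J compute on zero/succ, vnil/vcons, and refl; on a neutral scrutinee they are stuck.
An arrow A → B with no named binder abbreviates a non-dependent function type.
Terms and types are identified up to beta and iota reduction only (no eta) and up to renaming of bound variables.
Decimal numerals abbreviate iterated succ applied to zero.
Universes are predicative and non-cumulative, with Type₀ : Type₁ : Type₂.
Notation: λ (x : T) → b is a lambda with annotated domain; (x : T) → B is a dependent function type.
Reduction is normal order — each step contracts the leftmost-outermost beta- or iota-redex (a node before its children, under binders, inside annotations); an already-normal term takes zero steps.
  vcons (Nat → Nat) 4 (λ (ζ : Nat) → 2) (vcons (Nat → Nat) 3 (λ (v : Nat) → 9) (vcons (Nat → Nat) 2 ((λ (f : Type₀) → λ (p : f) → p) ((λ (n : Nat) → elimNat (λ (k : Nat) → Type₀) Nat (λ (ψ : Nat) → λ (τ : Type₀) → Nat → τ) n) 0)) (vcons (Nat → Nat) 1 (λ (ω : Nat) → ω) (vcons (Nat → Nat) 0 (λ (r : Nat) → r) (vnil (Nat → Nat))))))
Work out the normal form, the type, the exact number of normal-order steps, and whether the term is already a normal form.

reduced normal form:
  vcons (Nat → Nat) 4 (λ (ζ : Nat) → 2) (vcons (Nat → Nat) 3 (λ (v : Nat) → 9) (vcons (Nat → Nat) 2 (λ (f : Nat) → f) (vcons (Nat → Nat) 1 (λ (p : Nat) → p) (vcons (Nat → Nat) 0 (λ (n : Nat) → n) (vnil (Nat → Nat))))))
the term's type:
  Vec (Nat → Nat) 5
reduction steps (normal order): 3
already normal: no
first redex: a beta-redex


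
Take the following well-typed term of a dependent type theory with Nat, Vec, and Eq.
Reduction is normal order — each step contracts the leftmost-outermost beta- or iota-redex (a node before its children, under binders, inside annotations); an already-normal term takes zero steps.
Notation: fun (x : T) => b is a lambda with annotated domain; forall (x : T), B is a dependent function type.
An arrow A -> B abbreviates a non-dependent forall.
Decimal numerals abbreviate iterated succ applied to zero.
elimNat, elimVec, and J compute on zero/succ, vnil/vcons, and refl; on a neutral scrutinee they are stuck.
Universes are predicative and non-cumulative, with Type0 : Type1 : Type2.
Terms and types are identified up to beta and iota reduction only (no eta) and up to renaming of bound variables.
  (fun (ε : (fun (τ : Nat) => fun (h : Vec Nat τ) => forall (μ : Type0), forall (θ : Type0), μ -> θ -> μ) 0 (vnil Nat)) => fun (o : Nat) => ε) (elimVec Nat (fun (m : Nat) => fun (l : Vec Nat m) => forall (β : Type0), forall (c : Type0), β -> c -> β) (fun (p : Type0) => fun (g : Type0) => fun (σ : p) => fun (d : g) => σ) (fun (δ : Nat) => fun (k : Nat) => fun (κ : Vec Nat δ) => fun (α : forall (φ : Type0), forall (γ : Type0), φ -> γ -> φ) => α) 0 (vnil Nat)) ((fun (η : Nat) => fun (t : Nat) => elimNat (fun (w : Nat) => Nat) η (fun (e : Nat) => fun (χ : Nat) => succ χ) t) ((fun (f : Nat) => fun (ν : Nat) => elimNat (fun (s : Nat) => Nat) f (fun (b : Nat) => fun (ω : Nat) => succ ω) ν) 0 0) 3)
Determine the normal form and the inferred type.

resulting normal form:
  fun (ε : Type0) => fun (τ : Type0) => fun (h : ε) => fun (μ : τ) => h
type:
  forall (ε : Type0), forall (τ : Type0), ε -> τ -> ε
observation: the leftmost-outermost redex is a beta-redex, and normalization takes 3 steps.


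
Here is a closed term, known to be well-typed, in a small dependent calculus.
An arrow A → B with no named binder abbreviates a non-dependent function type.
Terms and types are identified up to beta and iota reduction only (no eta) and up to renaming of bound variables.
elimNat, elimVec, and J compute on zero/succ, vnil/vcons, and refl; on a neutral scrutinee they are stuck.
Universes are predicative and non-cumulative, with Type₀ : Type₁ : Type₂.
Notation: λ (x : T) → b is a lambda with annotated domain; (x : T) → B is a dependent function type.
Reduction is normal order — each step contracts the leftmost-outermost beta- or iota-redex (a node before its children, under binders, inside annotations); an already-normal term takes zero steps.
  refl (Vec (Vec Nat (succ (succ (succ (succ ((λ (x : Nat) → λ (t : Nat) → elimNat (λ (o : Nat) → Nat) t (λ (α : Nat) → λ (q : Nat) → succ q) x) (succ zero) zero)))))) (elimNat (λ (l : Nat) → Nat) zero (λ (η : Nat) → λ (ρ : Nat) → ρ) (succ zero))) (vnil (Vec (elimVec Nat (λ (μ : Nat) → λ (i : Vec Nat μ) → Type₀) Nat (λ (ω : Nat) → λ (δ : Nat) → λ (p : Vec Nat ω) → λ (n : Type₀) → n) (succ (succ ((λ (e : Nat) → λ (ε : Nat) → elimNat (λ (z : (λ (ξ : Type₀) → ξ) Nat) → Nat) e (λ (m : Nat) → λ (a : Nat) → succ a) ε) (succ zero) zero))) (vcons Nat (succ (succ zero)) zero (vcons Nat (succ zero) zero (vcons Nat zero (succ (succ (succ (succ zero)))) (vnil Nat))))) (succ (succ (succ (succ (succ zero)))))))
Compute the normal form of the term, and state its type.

normal form:
  refl (Vec (Vec Nat (succ (succ (succ (succ (succ zero)))))) zero) (vnil (Vec Nat (succ (succ (succ (succ (succ zero)))))))
type:
  Eq (Vec (Vec Nat (succ (succ (succ (succ (succ zero)))))) zero) (vnil (Vec Nat (succ (succ (succ (succ (succ zero))))))) (vnil (Vec Nat (succ (succ (succ (succ (succ zero)))))))


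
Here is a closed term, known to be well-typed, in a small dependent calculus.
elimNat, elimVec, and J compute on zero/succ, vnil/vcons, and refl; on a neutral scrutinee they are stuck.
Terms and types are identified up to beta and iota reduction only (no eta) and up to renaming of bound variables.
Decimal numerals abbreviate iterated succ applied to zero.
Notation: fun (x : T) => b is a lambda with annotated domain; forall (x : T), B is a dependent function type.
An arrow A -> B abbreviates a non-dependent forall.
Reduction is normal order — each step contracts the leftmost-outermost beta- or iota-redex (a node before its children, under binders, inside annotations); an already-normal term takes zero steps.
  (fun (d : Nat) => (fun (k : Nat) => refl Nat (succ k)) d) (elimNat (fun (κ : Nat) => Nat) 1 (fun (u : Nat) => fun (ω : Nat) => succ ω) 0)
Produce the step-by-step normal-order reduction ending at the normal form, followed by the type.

normal-order reduction sequence:
  (fun (d : Nat) => (fun (k : Nat) => refl Nat (succ k)) d) (elimNat (fun (κ : Nat) => Nat) 1 (fun (u : Nat) => fun (ω : Nat) => succ ω) 0)
  ~> (fun (d : Nat) => refl Nat (succ d)) (elimNat (fun (k : Nat) => Nat) 1 (fun (κ : Nat) => fun (u : Nat) => succ u) 0)
  ~> refl Nat (succ (elimNat (fun (d : Nat) => Nat) 1 (fun (k : Nat) => fun (κ : Nat) => succ κ) 0))
  ~> refl Nat 2
type:
  Eq Nat 2 2


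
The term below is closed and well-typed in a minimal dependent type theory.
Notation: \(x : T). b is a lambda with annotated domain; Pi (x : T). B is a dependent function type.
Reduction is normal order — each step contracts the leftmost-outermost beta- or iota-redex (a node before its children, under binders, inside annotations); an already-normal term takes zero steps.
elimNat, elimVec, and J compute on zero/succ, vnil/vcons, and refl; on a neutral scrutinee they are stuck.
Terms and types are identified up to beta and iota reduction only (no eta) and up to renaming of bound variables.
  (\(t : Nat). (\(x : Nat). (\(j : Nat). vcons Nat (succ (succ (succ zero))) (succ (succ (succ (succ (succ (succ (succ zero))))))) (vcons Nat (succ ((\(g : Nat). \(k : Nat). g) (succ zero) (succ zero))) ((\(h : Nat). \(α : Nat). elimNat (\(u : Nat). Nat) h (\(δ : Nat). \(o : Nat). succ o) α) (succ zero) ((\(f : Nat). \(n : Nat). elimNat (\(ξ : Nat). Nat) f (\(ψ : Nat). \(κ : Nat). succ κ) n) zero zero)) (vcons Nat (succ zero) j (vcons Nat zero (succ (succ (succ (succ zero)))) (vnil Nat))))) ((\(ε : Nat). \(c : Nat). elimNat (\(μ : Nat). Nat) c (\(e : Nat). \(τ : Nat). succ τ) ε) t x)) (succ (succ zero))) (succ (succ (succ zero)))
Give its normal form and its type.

reduced normal form:
  vcons Nat (succ (succ (succ zero))) (succ (succ (succ (succ (succ (succ (succ zero))))))) (vcons Nat (succ (succ zero)) (succ zero) (vcons Nat (succ zero) (succ (succ (succ (succ (succ zero))))) (vcons Nat zero (succ (succ (succ (succ zero)))) (vnil Nat))))
inferred type:
  Vec Nat (succ (succ (succ (succ zero))))
observation: contracting a beta-redex first, the term normalizes in 23 steps.


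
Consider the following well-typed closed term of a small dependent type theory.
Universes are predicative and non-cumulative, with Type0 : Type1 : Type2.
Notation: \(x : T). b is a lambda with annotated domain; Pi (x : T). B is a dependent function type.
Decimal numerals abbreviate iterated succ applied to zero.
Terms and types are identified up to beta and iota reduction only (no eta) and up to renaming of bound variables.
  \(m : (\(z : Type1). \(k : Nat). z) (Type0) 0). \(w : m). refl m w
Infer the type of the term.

type:
  Pi (m : Type0). Pi (z : m). Eq m z z


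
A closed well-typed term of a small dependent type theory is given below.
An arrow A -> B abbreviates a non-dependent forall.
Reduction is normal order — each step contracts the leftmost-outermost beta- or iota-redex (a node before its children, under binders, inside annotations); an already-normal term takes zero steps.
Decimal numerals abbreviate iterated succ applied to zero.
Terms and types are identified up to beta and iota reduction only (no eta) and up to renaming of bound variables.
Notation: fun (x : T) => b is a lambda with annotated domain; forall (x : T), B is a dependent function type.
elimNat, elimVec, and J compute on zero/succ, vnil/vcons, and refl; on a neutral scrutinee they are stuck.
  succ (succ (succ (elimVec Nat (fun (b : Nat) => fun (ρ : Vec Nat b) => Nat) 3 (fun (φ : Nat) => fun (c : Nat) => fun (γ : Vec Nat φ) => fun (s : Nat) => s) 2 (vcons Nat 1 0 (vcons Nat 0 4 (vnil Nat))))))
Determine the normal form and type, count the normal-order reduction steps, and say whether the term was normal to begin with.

reduced normal form:
  6
the term's type:
  Nat
reduction steps (normal order): 11
started in normal form: no
first contracted redex: an elimVec iota-redex


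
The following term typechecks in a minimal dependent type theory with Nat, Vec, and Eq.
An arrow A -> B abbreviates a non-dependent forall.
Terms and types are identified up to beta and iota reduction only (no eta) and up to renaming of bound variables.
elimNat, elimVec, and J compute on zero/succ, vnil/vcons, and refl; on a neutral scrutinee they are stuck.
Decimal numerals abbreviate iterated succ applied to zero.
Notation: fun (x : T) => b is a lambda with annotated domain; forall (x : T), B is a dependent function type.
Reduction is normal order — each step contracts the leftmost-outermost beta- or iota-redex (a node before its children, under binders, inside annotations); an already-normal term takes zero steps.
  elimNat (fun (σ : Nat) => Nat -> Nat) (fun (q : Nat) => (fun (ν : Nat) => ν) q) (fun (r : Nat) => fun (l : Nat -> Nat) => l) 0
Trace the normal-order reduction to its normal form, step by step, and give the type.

normal-order reduction sequence:
  elimNat (fun (σ : Nat) => Nat -> Nat) (fun (q : Nat) => (fun (ν : Nat) => ν) q) (fun (r : Nat) => fun (l : Nat -> Nat) => l) 0
  ~> fun (σ : Nat) => (fun (q : Nat) => q) σ
  ~> fun (σ : Nat) => σ
inferred type:
  Nat -> Nat


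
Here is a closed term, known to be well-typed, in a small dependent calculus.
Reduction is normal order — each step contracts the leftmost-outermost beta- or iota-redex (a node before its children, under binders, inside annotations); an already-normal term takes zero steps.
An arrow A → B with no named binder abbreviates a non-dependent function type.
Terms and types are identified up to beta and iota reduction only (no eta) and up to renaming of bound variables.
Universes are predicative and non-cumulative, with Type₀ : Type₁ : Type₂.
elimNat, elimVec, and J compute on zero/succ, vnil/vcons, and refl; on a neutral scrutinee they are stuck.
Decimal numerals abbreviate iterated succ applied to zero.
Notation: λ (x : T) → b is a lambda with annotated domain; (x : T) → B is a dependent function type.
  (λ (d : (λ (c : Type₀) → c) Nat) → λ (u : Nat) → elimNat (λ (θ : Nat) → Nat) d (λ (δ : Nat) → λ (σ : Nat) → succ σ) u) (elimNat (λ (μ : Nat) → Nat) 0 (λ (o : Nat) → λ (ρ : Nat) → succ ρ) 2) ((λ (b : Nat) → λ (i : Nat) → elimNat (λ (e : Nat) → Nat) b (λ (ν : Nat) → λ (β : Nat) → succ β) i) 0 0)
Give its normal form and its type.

normal form:
  2
type:
  Nat


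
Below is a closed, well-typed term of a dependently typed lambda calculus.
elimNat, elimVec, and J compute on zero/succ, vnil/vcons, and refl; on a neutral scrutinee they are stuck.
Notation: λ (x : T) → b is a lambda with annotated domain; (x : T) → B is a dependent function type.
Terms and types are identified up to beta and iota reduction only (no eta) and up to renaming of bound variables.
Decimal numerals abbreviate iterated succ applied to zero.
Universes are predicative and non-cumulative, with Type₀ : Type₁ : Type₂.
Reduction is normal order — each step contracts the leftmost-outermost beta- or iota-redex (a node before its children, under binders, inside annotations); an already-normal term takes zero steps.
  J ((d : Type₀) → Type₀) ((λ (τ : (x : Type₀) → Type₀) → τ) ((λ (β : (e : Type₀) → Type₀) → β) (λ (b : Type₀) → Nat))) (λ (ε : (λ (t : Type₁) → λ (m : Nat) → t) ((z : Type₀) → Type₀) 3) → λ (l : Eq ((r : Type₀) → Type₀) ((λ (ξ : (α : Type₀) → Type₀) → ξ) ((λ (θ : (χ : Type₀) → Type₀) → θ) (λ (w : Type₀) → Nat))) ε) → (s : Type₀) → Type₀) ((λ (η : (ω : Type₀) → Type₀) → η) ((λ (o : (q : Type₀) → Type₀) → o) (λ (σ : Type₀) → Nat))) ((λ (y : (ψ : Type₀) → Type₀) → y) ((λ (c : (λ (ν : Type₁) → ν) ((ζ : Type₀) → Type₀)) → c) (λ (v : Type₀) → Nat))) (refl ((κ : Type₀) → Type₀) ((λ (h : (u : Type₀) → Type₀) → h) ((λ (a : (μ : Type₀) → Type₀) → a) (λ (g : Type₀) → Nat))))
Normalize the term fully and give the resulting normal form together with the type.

normal form:
  λ (d : Type₀) → Nat
type:
  (d : Type₀) → Type₀
observation: 3 normal-order steps normalize the term, beginning with a J iota-redex.


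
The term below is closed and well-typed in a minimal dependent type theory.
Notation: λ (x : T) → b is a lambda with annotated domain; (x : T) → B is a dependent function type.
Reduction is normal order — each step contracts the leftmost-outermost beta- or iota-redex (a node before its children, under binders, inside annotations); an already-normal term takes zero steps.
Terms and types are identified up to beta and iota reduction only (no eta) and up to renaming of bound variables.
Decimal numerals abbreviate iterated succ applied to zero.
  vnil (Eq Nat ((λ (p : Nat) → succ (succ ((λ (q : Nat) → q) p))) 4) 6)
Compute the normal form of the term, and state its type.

resulting normal form:
  vnil (Eq Nat 6 6)
inferred type:
  Vec (Eq Nat 6 6) 0
observation: contracting a beta-redex first, the term normalizes in 2 steps.


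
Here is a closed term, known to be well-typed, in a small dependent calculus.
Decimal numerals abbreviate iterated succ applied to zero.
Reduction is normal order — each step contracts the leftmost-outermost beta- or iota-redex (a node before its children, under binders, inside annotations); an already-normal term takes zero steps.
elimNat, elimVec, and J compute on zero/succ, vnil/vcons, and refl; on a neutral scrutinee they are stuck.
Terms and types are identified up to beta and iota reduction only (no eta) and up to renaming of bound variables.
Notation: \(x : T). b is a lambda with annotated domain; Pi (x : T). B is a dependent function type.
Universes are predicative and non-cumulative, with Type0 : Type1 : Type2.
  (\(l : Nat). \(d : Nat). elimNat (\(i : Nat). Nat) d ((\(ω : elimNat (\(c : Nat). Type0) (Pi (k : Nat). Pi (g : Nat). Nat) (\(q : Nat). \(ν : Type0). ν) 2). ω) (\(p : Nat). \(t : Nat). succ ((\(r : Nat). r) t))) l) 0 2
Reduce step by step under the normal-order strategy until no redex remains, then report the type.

normal-order reduction:
  (\(l : Nat). \(d : Nat). elimNat (\(i : Nat). Nat) d ((\(ω : elimNat (\(c : Nat). Type0) (Pi (k : Nat). Pi (g : Nat). Nat) (\(q : Nat). \(ν : Type0). ν) 2). ω) (\(p : Nat). \(t : Nat). succ ((\(r : Nat). r) t))) l) 0 2
  ~> (\(l : Nat). elimNat (\(d : Nat). Nat) l ((\(i : elimNat (\(ω : Nat). Type0) (Pi (c : Nat). Pi (k : Nat). Nat) (\(g : Nat). \(q : Type0). q) 2). i) (\(ν : Nat). \(p : Nat). succ ((\(t : Nat). t) p))) 0) 2
  ~> elimNat (\(l : Nat). Nat) 2 ((\(d : elimNat (\(i : Nat). Type0) (Pi (ω : Nat). Pi (c : Nat). Nat) (\(k : Nat). \(g : Type0). g) 2). d) (\(q : Nat). \(ν : Nat). succ ((\(p : Nat). p) ν))) 0
  ~> 2
the term's type:
  Nat


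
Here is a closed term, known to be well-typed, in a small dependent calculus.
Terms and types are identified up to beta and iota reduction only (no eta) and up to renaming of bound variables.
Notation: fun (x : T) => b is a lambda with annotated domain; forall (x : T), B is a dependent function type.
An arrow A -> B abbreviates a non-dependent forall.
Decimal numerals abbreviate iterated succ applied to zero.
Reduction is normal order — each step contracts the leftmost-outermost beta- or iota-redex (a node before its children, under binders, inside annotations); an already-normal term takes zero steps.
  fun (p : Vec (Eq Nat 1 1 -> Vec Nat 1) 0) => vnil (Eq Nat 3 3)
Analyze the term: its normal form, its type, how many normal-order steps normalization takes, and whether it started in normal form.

normal form:
  fun (p : Vec (Eq Nat 1 1 -> Vec Nat 1) 0) => vnil (Eq Nat 3 3)
inferred type:
  Vec (Eq Nat 1 1 -> Vec Nat 1) 0 -> Vec (Eq Nat 3 3) 0
reduction steps (normal order): 0
started in normal form: yes


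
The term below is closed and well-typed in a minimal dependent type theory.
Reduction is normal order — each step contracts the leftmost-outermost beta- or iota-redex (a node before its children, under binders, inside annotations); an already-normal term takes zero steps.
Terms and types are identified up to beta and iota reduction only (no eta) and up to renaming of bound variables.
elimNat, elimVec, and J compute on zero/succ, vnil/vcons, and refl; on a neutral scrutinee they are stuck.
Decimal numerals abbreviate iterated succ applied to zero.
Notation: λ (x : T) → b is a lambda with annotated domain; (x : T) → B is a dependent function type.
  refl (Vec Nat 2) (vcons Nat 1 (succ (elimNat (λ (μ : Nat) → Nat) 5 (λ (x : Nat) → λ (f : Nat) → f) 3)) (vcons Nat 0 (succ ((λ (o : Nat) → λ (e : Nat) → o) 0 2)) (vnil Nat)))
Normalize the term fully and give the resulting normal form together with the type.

normal form:
  refl (Vec Nat 2) (vcons Nat 1 6 (vcons Nat 0 1 (vnil Nat)))
the term's type:
  Eq (Vec Nat 2) (vcons Nat 1 6 (vcons Nat 0 1 (vnil Nat))) (vcons Nat 1 6 (vcons Nat 0 1 (vnil Nat)))


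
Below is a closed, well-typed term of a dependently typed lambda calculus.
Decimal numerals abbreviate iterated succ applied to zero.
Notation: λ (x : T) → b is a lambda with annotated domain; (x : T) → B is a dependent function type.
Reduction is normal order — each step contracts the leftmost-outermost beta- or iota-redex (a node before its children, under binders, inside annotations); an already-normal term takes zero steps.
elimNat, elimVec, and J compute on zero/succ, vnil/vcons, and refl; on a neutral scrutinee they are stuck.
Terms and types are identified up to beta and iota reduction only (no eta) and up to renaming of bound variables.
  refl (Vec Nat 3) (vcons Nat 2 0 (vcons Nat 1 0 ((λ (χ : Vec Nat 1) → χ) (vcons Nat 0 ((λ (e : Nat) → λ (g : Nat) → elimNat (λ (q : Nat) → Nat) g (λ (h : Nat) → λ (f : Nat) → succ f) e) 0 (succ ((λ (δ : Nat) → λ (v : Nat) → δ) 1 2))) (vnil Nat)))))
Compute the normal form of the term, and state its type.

resulting normal form:
  refl (Vec Nat 3) (vcons Nat 2 0 (vcons Nat 1 0 (vcons Nat 0 2 (vnil Nat))))
type:
  Eq (Vec Nat 3) (vcons Nat 2 0 (vcons Nat 1 0 (vcons Nat 0 2 (vnil Nat)))) (vcons Nat 2 0 (vcons Nat 1 0 (vcons Nat 0 2 (vnil Nat))))


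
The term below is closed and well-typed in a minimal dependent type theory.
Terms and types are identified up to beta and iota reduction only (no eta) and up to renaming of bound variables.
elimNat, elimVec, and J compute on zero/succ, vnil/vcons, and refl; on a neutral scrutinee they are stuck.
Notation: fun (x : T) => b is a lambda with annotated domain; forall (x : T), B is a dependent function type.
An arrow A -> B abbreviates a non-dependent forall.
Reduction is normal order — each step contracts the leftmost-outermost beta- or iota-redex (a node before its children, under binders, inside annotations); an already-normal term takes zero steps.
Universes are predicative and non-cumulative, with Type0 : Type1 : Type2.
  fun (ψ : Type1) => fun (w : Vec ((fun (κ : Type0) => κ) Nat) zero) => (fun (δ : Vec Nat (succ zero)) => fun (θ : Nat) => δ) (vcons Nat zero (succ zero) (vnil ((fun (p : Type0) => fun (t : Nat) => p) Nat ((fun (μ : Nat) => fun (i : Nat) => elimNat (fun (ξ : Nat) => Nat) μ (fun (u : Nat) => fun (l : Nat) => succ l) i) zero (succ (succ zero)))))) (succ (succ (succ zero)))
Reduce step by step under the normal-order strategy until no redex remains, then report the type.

normal-order reduction sequence:
  fun (ψ : Type1) => fun (w : Vec ((fun (κ : Type0) => κ) Nat) zero) => (fun (δ : Vec Nat (succ zero)) => fun (θ : Nat) => δ) (vcons Nat zero (succ zero) (vnil ((fun (p : Type0) => fun (t : Nat) => p) Nat ((fun (μ : Nat) => fun (i : Nat) => elimNat (fun (ξ : Nat) => Nat) μ (fun (u : Nat) => fun (l : Nat) => succ l) i) zero (succ (succ zero)))))) (succ (succ (succ zero)))
  ~> fun (ψ : Type1) => fun (w : Vec Nat zero) => (fun (κ : Vec Nat (succ zero)) => fun (δ : Nat) => κ) (vcons Nat zero (succ zero) (vnil ((fun (θ : Type0) => fun (p : Nat) => θ) Nat ((fun (t : Nat) => fun (μ : Nat) => elimNat (fun (i : Nat) => Nat) t (fun (ξ : Nat) => fun (u : Nat) => succ u) μ) zero (succ (succ zero)))))) (succ (succ (succ zero)))
  ~> fun (ψ : Type1) => fun (w : Vec Nat zero) => (fun (κ : Nat) => vcons Nat zero (succ zero) (vnil ((fun (δ : Type0) => fun (θ : Nat) => δ) Nat ((fun (p : Nat) => fun (t : Nat) => elimNat (fun (μ : Nat) => Nat) p (fun (i : Nat) => fun (ξ : Nat) => succ ξ) t) zero (succ (succ zero)))))) (succ (succ (succ zero)))
  ~> fun (ψ : Type1) => fun (w : Vec Nat zero) => vcons Nat zero (succ zero) (vnil ((fun (κ : Type0) => fun (δ : Nat) => κ) Nat ((fun (θ : Nat) => fun (p : Nat) => elimNat (fun (t : Nat) => Nat) θ (fun (μ : Nat) => fun (i : Nat) => succ i) p) zero (succ (succ zero)))))
  ~> fun (ψ : Type1) => fun (w : Vec Nat zero) => vcons Nat zero (succ zero) (vnil ((fun (κ : Nat) => Nat) ((fun (δ : Nat) => fun (θ : Nat) => elimNat (fun (p : Nat) => Nat) δ (fun (t : Nat) => fun (μ : Nat) => succ μ) θ) zero (succ (succ zero)))))
  ~> fun (ψ : Type1) => fun (w : Vec Nat zero) => vcons Nat zero (succ zero) (vnil Nat)
inferred type:
  Type1 -> Vec Nat zero -> Vec Nat (succ zero)


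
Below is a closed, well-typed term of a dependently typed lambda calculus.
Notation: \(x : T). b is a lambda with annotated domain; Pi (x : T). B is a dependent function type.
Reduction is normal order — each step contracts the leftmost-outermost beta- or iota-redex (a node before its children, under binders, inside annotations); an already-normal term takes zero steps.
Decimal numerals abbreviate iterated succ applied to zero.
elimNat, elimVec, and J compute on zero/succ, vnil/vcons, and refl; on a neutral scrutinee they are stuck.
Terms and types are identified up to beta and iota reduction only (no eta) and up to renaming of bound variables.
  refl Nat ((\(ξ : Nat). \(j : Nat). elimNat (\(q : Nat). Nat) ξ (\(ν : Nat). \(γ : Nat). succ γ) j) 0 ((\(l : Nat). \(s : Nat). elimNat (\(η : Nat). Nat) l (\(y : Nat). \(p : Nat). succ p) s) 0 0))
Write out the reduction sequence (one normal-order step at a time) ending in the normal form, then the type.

normal-order reduction:
  refl Nat ((\(ξ : Nat). \(j : Nat). elimNat (\(q : Nat). Nat) ξ (\(ν : Nat). \(γ : Nat). succ γ) j) 0 ((\(l : Nat). \(s : Nat). elimNat (\(η : Nat). Nat) l (\(y : Nat). \(p : Nat). succ p) s) 0 0))
  ~> refl Nat ((\(ξ : Nat). elimNat (\(j : Nat). Nat) 0 (\(q : Nat). \(ν : Nat). succ ν) ξ) ((\(γ : Nat). \(l : Nat). elimNat (\(s : Nat). Nat) γ (\(η : Nat). \(y : Nat). succ y) l) 0 0))
  ~> refl Nat (elimNat (\(ξ : Nat). Nat) 0 (\(j : Nat). \(q : Nat). succ q) ((\(ν : Nat). \(γ : Nat). elimNat (\(l : Nat). Nat) ν (\(s : Nat). \(η : Nat). succ η) γ) 0 0))
  ~> refl Nat (elimNat (\(ξ : Nat). Nat) 0 (\(j : Nat). \(q : Nat). succ q) ((\(ν : Nat). elimNat (\(γ : Nat). Nat) 0 (\(l : Nat). \(s : Nat). succ s) ν) 0))
  ~> refl Nat (elimNat (\(ξ : Nat). Nat) 0 (\(j : Nat). \(q : Nat). succ q) (elimNat (\(ν : Nat). Nat) 0 (\(γ : Nat). \(l : Nat). succ l) 0))
  ~> refl Nat (elimNat (\(ξ : Nat). Nat) 0 (\(j : Nat). \(q : Nat). succ q) 0)
  ~> refl Nat 0
type:
  Eq Nat 0 0


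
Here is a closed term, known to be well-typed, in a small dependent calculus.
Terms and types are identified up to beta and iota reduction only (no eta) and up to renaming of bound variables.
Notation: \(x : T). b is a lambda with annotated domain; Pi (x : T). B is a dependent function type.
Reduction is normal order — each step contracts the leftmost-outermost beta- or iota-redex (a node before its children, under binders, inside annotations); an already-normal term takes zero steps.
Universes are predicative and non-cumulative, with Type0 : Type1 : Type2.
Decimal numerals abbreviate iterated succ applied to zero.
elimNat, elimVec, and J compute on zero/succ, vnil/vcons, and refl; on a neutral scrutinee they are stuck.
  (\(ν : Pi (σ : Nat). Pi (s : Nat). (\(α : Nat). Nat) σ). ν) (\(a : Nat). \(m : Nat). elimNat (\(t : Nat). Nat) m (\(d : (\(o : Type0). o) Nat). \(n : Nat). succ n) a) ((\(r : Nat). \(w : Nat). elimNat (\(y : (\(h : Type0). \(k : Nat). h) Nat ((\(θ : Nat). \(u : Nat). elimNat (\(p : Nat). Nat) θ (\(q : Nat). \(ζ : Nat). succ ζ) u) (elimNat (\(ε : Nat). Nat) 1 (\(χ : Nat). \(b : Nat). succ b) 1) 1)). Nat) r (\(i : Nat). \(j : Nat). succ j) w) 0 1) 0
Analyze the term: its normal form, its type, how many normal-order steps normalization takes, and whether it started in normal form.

normal form:
  1
inferred type:
  Nat
steps to reach normal form (normal order): 14
started in normal form: no
first redex: a beta-redex
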